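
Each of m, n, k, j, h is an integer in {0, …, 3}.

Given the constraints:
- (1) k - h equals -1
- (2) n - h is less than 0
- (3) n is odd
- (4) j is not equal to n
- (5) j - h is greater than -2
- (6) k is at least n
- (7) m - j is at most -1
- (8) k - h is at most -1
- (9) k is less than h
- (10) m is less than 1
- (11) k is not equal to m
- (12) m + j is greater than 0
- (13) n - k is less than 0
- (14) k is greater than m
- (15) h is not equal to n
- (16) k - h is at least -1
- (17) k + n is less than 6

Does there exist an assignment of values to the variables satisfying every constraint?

Satisfiable

Try m = 0, n = 1, k = 2, j = 3, h = 3.
Check constraint 1: k - h = -1; constraint 2: n - h = -2. The remaining constraints are straightforward to verify.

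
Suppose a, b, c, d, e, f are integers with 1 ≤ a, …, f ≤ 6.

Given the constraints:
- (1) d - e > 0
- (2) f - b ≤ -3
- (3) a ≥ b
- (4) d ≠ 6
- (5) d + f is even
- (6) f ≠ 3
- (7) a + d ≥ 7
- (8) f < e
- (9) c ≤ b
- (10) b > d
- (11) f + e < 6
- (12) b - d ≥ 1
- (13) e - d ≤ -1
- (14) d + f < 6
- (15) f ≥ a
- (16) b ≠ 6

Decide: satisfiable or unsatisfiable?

Unsatisfiable

Constraints 1, 3, 8, 10, and 15 give f < e, e < d, d < b, b ≤ a, a ≤ f. Chaining: f < e < d < b ≤ a ≤ f, which forces f < f — impossible.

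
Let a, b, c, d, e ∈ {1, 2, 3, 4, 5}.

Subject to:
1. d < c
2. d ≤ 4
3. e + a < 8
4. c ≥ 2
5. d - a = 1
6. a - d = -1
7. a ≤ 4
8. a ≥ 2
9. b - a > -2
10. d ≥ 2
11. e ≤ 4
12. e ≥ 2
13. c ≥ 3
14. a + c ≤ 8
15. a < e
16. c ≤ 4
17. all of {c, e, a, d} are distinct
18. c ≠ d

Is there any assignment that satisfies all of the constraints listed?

Constraints 2, 4, 7, 8, 10, 11, 12, and 16 confine each of c, e, a, d to the 3 values {2, …, 4}.
Constraint 17 requires all 4 of them to be distinct, but only 3 values are available — impossible by the pigeonhole principle.

Unsatisfiable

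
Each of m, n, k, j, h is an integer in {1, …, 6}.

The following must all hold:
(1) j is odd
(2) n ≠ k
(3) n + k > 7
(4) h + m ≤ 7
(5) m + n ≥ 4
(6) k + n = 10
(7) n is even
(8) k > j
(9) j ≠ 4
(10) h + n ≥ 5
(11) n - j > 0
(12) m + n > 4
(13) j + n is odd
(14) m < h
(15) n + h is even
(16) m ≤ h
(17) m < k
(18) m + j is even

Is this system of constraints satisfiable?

The assignment m = 1, n = 4, k = 6, j = 1, h = 4 works:
  constraint 3 holds since n + k = 10.
  constraint 4 holds since h + m = 5.
  constraint 5 holds since m + n = 5.
The rest check out directly.

Satisfiable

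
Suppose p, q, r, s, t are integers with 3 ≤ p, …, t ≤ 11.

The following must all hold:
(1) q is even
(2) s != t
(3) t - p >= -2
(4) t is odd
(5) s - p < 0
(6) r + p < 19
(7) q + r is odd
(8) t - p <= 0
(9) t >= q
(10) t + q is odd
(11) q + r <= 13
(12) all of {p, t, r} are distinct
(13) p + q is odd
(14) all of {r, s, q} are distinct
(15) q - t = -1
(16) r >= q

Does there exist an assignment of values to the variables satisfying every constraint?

Try p = 7, q = 4, r = 9, s = 6, t = 5.
Check constraint 3: t - p = -2; constraint 5: s - p = -1. The remaining constraints are straightforward to verify.

Satisfiable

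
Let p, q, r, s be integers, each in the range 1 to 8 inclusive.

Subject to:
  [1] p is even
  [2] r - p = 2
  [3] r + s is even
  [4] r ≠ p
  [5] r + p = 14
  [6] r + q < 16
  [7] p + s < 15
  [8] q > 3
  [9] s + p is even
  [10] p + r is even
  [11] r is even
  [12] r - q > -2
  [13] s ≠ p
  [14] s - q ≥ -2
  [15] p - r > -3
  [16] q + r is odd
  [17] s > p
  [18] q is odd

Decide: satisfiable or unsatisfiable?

Satisfiable

Setting (p, q, r, s) = (6, 7, 8, 8) satisfies everything: constraint 2: r - p = 2; constraint 5: r + p = 14; constraint 6: r + q = 15, and the others follow.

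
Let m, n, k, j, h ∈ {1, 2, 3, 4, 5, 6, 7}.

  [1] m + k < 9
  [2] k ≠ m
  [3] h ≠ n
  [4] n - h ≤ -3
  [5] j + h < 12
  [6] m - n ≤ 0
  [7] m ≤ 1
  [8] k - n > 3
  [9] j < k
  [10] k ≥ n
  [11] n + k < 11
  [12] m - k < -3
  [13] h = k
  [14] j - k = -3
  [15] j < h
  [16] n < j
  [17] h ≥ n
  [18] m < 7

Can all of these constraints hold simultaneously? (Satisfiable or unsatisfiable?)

Satisfiable

Try m = 1, n = 1, k = 7, j = 4, h = 7.
Check constraint 1: m + k = 8; constraint 4: n - h = -6; constraint 5: j + h = 11. The remaining constraints are straightforward to verify.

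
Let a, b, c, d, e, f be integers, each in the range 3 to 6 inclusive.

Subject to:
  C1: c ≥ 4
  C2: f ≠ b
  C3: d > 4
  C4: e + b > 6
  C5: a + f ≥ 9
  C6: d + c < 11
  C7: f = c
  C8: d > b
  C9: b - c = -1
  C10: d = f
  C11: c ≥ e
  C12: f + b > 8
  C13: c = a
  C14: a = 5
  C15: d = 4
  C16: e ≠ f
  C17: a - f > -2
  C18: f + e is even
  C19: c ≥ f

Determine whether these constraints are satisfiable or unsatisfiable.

Unsatisfiable

Constraint 15 fixes d = 4 and constraint 14 fixes a = 5. Constraints 7, 10, and 13 give d = f = c = a, so d = a. But 4 ≠ 5 — contradiction.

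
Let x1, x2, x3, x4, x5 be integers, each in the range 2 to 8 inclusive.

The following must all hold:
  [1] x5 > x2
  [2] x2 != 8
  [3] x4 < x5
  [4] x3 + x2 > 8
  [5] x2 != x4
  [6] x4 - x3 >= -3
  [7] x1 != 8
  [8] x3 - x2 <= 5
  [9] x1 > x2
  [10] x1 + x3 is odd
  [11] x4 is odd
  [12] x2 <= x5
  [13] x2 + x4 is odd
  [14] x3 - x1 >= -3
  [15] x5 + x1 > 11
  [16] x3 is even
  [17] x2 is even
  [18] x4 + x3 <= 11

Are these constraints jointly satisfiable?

The assignment x1 = 7, x2 = 4, x3 = 6, x4 = 3, x5 = 6 works:
  constraint 4 holds since x3 + x2 = 10.
  constraint 6 holds since x4 - x3 = -3.
The rest check out directly.

Satisfiable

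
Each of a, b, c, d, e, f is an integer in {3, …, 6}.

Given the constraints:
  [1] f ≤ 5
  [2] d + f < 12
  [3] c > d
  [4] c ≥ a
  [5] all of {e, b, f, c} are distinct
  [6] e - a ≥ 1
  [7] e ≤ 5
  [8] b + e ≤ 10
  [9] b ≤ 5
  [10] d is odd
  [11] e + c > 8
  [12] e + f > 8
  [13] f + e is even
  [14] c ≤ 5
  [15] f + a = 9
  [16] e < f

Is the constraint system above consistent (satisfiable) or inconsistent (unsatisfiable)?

Unsatisfiable

Constraints 1, 7, 9, and 14 confine each of e, b, f, c to the 3 values {3, …, 5} (the domain already gives each ≥ 3).
Constraint 5 requires all 4 of them to be distinct, but only 3 values are available — impossible by the pigeonhole principle.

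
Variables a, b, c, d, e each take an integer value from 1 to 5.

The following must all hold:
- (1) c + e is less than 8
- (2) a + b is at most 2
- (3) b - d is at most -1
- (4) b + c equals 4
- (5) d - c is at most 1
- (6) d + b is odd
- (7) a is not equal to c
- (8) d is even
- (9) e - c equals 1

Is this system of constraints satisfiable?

Try a = 1, b = 1, c = 3, d = 4, e = 4.
Check constraint 1: c + e = 7; constraint 2: a + b = 2. The remaining constraints are straightforward to verify.

Satisfiable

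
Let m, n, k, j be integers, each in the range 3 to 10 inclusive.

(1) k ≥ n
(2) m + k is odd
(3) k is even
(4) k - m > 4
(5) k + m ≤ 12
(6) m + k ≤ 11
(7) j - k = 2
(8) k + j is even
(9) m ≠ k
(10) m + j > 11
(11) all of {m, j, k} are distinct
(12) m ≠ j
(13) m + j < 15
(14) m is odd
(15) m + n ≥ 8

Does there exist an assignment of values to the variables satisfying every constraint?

Setting (m, n, k, j) = (3, 5, 8, 10) satisfies everything: constraint 4: k - m = 5; constraint 5: k + m = 11; constraint 6: m + k = 11, and the others follow.

Satisfiable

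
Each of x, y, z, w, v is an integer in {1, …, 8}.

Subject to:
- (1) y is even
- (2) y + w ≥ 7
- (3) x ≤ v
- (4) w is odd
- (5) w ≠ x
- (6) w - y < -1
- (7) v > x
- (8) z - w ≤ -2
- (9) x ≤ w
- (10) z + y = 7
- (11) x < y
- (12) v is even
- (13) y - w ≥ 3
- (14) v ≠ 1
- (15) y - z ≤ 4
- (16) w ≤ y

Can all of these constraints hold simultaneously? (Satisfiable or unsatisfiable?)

Unsatisfiable

Constraints 8, 13, and 15 give y − w ≥ 3, w − z ≥ 2, z − y ≥ -4.
Adding all 3 inequalities: the left sides telescope to 0, and the right sides sum to 3 + 2 + (-4) = 1. So 0 ≥ 1, which is false.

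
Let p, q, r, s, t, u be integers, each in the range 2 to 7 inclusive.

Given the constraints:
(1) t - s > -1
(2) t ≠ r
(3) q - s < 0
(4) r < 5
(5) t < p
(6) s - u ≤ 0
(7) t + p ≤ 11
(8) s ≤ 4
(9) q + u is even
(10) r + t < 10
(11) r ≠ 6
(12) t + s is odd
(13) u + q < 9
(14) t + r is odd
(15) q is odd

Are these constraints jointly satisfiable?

Satisfiable

Try p = 6, q = 3, r = 4, s = 4, t = 5, u = 5.
Check constraint 1: t - s = 1; constraint 3: q - s = -1; constraint 6: s - u = -1. The remaining constraints are straightforward to verify.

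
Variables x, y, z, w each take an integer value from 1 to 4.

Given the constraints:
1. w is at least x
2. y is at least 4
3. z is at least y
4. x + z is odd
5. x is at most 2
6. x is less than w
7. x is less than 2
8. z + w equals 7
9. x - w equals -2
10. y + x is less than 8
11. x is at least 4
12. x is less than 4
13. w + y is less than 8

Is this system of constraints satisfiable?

Unsatisfiable

From constraints 2 and 3: z ≥ y ≥ 4. From constraints 1 and 11: w ≥ x ≥ 4. Hence z + w ≥ 8. But constraint 8 requires z + w = 7, and 7 < 8. Contradiction.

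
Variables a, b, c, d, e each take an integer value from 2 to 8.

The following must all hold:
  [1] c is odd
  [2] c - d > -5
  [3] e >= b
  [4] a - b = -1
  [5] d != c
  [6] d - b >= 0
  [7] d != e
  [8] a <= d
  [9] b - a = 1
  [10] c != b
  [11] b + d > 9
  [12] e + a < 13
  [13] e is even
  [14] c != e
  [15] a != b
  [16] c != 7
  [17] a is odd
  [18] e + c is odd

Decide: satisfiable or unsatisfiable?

Satisfiable

Setting (a, b, c, d, e) = (3, 4, 5, 7, 8) satisfies everything: constraint 2: c - d = -2; constraint 4: a - b = -1; constraint 6: d - b = 3, and the others follow.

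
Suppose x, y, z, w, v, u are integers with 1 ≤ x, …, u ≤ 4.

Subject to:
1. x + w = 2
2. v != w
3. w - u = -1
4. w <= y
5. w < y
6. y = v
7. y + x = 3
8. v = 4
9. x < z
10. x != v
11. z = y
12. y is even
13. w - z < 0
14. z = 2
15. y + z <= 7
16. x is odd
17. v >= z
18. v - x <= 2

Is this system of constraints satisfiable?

Constraint 14 fixes z = 2 and constraint 8 fixes v = 4. Constraints 6 and 11 give z = y = v, so z = v. But 2 ≠ 4 — contradiction.

Unsatisfiable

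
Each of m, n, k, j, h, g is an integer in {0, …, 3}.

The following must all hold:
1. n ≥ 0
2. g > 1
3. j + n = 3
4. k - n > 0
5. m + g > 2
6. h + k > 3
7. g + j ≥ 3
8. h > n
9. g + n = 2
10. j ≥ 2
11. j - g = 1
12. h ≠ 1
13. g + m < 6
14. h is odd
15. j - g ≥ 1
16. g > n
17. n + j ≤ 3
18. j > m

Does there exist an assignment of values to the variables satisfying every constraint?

Try m = 1, n = 0, k = 2, j = 3, h = 3, g = 2.
Check constraint 3: j + n = 3; constraint 4: k - n = 2; constraint 5: m + g = 3. The remaining constraints are straightforward to verify.

Satisfiable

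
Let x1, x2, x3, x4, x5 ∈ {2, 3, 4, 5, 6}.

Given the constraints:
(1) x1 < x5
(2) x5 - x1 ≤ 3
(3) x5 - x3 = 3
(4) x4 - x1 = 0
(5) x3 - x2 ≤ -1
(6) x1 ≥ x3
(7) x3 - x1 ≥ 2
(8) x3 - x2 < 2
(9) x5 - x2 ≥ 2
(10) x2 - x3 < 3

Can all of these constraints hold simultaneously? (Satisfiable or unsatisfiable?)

Unsatisfiable

Constraints 2, 5, 7, and 9 give x1 − x5 ≥ -3, x5 − x2 ≥ 2, x2 − x3 ≥ 1, x3 − x1 ≥ 2.
Adding all 4 inequalities: the left sides telescope to 0, and the right sides sum to (-3) + 2 + 1 + 2 = 2. So 0 ≥ 2, which is false.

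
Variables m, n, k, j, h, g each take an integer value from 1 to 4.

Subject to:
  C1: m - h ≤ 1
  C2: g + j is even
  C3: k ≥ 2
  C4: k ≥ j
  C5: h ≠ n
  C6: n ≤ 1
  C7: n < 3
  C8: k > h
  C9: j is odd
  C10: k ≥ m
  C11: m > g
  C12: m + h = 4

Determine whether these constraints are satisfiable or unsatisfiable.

Satisfiable

One satisfying assignment is m = 2, n = 1, k = 4, j = 1, h = 2, g = 1.
For the less obvious constraints — constraint 1: m - h = 0; constraint 12: m + h = 4 — and the others hold by inspection.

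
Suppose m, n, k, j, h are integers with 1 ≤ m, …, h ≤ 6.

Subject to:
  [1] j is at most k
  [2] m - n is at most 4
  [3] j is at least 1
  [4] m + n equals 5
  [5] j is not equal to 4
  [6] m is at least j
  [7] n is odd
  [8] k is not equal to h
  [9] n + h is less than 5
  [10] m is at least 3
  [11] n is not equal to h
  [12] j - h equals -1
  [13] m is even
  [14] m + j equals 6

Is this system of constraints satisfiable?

Satisfiable

Take m = 4, n = 1, k = 2, j = 2, h = 3. Then constraint 2: m - n = 3; constraint 4: m + n = 5, and every other listed constraint is also met.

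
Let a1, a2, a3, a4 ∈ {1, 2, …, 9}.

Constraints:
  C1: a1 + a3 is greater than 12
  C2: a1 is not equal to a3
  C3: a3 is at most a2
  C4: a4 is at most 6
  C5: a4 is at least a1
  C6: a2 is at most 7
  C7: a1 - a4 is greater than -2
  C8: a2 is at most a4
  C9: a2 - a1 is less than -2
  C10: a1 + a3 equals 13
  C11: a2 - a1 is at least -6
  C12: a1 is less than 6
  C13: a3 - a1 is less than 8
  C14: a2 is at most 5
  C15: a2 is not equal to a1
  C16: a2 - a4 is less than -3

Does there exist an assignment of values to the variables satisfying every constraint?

Unsatisfiable

From constraints 4 and 5: a1 ≤ a4 ≤ 6. From constraints 3 and 14: a3 ≤ a2 ≤ 5. Hence a1 + a3 ≤ 11. But constraint 10 requires a1 + a3 = 13, and 13 > 11. Contradiction.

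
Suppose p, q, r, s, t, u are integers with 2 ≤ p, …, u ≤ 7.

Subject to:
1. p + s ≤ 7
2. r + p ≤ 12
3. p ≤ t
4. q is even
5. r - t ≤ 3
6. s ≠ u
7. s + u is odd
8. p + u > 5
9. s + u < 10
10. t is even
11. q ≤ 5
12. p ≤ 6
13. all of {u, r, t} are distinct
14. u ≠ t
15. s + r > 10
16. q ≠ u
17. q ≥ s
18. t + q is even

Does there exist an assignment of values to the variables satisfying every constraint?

One satisfying assignment is p = 2, q = 4, r = 7, s = 4, t = 6, u = 5.
For the less obvious constraints — constraint 1: p + s = 6; constraint 2: r + p = 9 — and the others hold by inspection.

Satisfiable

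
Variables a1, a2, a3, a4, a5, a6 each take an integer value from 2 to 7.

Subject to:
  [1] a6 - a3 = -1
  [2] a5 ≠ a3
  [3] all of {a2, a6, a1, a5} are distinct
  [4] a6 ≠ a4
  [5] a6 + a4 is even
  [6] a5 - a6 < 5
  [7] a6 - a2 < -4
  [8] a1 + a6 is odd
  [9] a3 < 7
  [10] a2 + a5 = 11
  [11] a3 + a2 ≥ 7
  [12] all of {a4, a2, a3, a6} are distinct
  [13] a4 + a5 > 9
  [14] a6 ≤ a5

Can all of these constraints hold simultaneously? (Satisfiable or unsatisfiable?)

One satisfying assignment is a1 = 3, a2 = 7, a3 = 3, a4 = 6, a5 = 4, a6 = 2.
For the less obvious constraints — constraint 1: a6 - a3 = -1; constraint 6: a5 - a6 = 2 — and the others hold by inspection.

Satisfiable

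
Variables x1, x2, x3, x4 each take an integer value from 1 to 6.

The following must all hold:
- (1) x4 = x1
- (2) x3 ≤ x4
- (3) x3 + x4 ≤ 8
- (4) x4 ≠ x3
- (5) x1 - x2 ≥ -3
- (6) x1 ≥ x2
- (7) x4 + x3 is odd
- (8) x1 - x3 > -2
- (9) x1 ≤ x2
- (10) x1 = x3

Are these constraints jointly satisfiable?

From constraints 1 and 10, x4 = x1 = x3, so x4 = x3. But constraint 4 says x4 ≠ x3. Contradiction.

Unsatisfiable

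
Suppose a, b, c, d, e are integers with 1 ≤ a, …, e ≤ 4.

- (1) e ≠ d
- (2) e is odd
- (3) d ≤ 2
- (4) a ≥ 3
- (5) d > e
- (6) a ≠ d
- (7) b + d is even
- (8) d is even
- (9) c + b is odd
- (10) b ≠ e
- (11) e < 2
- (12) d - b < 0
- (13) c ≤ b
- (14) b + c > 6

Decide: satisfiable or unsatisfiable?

Take a = 4, b = 4, c = 3, d = 2, e = 1. Then constraint 2: e = 1 is odd; constraint 12: d - b = -2; constraint 14: b + c = 7, and every other listed constraint is also met.

Satisfiable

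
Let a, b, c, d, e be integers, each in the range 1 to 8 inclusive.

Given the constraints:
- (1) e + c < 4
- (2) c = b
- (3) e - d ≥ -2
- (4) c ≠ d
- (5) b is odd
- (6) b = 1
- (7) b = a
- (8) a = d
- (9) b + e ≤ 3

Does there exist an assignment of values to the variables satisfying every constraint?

Unsatisfiable

From constraints 2, 7, and 8, c = b = a = d, so c = d. But constraint 4 says c ≠ d. Contradiction.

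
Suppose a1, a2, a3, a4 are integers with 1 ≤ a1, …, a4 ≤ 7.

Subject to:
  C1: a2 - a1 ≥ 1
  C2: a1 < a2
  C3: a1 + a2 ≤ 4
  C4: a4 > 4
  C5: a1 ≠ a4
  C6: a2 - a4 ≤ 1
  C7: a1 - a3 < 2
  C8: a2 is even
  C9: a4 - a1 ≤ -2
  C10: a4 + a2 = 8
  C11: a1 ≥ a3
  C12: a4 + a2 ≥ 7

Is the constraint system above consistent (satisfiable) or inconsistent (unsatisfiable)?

Constraints 1, 6, and 9 give a1 − a4 ≥ 2, a4 − a2 ≥ -1, a2 − a1 ≥ 1.
Adding all 3 inequalities: the left sides telescope to 0, and the right sides sum to 2 + (-1) + 1 = 2. So 0 ≥ 2, which is false.

Unsatisfiable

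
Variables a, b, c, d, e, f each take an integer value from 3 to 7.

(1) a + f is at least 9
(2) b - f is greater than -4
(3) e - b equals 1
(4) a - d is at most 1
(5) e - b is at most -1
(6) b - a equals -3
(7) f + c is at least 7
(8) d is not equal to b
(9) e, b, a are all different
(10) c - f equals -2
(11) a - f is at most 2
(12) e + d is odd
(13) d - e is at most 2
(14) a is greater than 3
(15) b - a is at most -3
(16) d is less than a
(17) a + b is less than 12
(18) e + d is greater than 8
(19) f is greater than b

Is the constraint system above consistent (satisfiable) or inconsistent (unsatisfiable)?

Constraints 4, 5, 13, and 15 give a − b ≥ 3, b − e ≥ 1, e − d ≥ -2, d − a ≥ -1.
Adding all 4 inequalities: the left sides telescope to 0, and the right sides sum to 3 + 1 + (-2) + (-1) = 1. So 0 ≥ 1, which is false.

Unsatisfiable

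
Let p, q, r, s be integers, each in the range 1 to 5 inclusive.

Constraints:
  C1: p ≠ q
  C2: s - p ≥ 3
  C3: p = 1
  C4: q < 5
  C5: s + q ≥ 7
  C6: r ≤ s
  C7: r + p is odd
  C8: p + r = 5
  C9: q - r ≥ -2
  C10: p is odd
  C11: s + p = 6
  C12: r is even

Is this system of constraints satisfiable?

Satisfiable

Try p = 1, q = 3, r = 4, s = 5.
Check constraint 2: s - p = 4; constraint 5: s + q = 8; constraint 8: p + r = 5. The remaining constraints are straightforward to verify.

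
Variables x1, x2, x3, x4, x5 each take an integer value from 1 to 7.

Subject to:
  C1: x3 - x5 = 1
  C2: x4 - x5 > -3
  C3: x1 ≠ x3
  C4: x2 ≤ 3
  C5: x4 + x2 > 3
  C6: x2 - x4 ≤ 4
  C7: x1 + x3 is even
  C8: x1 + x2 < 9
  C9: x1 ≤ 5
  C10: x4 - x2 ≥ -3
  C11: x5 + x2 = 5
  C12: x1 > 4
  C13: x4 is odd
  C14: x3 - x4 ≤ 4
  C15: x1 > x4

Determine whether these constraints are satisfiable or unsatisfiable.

Satisfiable

Take x1 = 5, x2 = 3, x3 = 3, x4 = 1, x5 = 2. Then constraint 1: x3 - x5 = 1; constraint 2: x4 - x5 = -1; constraint 5: x4 + x2 = 4, and every other listed constraint is also met.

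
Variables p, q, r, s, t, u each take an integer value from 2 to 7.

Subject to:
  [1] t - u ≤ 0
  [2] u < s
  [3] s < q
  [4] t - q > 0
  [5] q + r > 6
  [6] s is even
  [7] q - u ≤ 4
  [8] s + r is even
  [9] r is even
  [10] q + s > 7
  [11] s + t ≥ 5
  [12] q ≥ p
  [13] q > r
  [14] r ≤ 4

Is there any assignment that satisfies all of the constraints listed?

Unsatisfiable

Constraints 1, 2, 3, and 4 give q < t, t ≤ u, u < s, s < q. Chaining: q < t ≤ u < s < q, which forces q < q — impossible.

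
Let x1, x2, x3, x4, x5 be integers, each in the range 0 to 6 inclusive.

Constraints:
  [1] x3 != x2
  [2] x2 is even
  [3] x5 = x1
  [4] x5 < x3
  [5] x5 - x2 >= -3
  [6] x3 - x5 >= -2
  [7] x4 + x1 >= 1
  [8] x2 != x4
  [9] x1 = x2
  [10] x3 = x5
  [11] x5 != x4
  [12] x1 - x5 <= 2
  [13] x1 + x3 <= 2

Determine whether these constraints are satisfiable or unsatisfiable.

From constraints 3, 9, and 10, x3 = x5 = x1 = x2, so x3 = x2. But constraint 1 says x3 ≠ x2. Contradiction.

Unsatisfiable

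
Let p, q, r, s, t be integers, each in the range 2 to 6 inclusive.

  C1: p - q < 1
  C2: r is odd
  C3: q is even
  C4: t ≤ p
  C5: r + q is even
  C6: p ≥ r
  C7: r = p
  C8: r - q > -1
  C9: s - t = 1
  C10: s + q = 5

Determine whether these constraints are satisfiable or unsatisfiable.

Constraint 2 makes r odd and constraint 3 makes q even, so r + q must be odd. Constraint 5 says r + q is even — contradiction.

Unsatisfiable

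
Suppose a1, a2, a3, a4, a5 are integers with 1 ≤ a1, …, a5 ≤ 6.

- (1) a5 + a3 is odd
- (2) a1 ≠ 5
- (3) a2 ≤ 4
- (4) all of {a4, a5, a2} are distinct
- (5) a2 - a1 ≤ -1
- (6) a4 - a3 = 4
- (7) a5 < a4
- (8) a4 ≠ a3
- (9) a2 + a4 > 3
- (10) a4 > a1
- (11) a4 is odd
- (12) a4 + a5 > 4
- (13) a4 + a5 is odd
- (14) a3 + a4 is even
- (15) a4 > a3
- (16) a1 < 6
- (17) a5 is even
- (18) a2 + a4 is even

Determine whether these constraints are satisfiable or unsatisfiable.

Satisfiable

Try a1 = 4, a2 = 1, a3 = 1, a4 = 5, a5 = 2.
Check constraint 5: a2 - a1 = -3; constraint 6: a4 - a3 = 4; constraint 9: a2 + a4 = 6. The remaining constraints are straightforward to verify.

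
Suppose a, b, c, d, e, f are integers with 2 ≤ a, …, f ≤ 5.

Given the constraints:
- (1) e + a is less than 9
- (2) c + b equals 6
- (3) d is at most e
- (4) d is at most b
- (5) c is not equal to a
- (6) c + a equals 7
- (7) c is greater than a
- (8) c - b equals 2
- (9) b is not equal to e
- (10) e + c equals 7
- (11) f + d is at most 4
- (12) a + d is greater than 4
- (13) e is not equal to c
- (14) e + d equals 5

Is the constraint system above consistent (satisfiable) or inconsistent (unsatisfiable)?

Try a = 3, b = 2, c = 4, d = 2, e = 3, f = 2.
Check constraint 1: e + a = 6; constraint 2: c + b = 6. The remaining constraints are straightforward to verify.

Satisfiable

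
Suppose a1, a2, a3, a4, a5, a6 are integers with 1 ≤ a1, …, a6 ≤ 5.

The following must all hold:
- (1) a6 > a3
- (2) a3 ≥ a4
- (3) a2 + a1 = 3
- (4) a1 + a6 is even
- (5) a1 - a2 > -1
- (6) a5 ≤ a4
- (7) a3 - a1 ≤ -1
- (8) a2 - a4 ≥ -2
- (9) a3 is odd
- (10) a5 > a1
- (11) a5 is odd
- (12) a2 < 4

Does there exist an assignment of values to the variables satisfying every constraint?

Unsatisfiable

Constraints 2, 6, 7, and 10 give a4 ≤ a3, a3 < a1, a1 < a5, a5 ≤ a4. Chaining: a4 ≤ a3 < a1 < a5 ≤ a4, which forces a4 < a4 — impossible.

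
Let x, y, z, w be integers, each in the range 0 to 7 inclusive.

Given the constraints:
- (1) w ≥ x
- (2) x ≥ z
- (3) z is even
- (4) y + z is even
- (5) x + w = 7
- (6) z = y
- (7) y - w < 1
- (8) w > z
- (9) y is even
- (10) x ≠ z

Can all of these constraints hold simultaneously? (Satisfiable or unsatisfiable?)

Satisfiable

One satisfying assignment is x = 3, y = 2, z = 2, w = 4.
For the less obvious constraints — constraint 5: x + w = 7; constraint 7: y - w = -2 — and the others hold by inspection.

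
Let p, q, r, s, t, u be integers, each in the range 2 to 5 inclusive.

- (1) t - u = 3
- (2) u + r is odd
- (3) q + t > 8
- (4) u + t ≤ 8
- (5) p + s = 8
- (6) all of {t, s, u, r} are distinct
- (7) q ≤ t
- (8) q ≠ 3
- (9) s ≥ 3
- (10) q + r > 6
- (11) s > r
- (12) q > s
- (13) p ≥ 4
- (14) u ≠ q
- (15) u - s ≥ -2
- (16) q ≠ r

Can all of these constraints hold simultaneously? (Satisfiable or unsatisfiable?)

Satisfiable

Take p = 4, q = 5, r = 3, s = 4, t = 5, u = 2. Then constraint 1: t - u = 3; constraint 3: q + t = 10; constraint 4: u + t = 7, and every other listed constraint is also met.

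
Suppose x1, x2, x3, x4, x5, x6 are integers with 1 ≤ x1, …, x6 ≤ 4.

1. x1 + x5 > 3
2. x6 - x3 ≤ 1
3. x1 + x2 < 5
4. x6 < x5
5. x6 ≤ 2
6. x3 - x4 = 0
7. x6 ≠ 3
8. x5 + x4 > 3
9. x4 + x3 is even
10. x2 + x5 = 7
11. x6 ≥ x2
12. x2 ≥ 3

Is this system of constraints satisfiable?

Unsatisfiable

From constraints 11 and 12: x6 ≥ x2 and x2 ≥ 3, so x6 ≥ 3. From constraint 5: x6 ≤ 2. But 2 < 3, so no value of x6 works.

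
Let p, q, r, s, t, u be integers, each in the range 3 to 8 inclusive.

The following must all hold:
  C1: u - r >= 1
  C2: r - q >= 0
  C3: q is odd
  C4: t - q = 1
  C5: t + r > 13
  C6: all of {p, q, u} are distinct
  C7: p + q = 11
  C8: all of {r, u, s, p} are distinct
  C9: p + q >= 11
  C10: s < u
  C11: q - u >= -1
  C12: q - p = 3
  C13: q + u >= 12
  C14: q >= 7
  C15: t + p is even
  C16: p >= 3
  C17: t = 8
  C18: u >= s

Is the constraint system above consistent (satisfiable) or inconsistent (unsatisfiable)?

Satisfiable

One satisfying assignment is p = 4, q = 7, r = 7, s = 3, t = 8, u = 8.
For the less obvious constraints — constraint 1: u - r = 1; constraint 2: r - q = 0 — and the others hold by inspection.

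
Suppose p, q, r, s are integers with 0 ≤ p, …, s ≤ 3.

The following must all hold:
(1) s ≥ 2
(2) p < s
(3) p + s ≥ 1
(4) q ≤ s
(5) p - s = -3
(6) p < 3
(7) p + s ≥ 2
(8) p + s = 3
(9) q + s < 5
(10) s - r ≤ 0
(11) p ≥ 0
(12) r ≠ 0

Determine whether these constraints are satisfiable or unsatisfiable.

One satisfying assignment is p = 0, q = 1, r = 3, s = 3.
For the less obvious constraints — constraint 3: p + s = 3; constraint 5: p - s = -3; constraint 7: p + s = 3 — and the others hold by inspection.

Satisfiable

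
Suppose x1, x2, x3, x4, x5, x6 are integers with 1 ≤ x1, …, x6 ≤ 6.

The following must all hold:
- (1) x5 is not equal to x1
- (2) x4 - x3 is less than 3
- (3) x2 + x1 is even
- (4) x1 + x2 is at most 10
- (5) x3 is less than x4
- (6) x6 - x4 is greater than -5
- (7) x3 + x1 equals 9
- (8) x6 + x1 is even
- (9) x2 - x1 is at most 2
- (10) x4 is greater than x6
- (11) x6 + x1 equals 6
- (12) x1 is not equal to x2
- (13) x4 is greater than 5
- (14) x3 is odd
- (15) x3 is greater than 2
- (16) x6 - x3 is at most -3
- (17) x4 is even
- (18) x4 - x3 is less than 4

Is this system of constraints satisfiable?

Setting (x1, x2, x3, x4, x5, x6) = (4, 6, 5, 6, 6, 2) satisfies everything: constraint 2: x4 - x3 = 1; constraint 4: x1 + x2 = 10, and the others follow.

Satisfiable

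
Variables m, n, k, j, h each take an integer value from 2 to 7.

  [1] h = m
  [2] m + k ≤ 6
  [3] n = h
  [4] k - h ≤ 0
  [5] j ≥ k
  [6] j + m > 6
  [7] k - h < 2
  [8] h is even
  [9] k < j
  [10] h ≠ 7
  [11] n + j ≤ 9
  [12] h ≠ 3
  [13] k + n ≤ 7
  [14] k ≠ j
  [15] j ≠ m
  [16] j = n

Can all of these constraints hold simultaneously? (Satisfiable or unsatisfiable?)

From constraints 1, 3, and 16, j = n = h = m, so j = m. But constraint 15 says j ≠ m. Contradiction.

Unsatisfiable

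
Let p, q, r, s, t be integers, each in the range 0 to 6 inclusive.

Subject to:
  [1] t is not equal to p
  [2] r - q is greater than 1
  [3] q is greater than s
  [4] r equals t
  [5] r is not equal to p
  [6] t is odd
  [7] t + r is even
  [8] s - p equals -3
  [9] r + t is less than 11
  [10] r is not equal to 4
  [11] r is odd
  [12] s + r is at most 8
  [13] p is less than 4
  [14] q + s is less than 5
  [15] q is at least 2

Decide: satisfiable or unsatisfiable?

Satisfiable

The assignment p = 3, q = 3, r = 5, s = 0, t = 5 works:
  constraint 2 holds since r - q = 2.
  constraint 8 holds since s - p = -3.
  constraint 9 holds since r + t = 10.
The rest check out directly.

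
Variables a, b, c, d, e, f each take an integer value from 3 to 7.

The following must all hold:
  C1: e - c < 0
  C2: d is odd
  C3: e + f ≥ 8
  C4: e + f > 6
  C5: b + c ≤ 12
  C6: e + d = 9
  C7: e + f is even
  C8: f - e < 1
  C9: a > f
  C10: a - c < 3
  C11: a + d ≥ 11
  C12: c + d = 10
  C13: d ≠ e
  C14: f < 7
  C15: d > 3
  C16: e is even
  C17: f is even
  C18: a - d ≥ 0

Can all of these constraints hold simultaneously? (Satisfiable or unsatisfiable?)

Satisfiable

One satisfying assignment is a = 6, b = 4, c = 5, d = 5, e = 4, f = 4.
For the less obvious constraints — constraint 1: e - c = -1; constraint 3: e + f = 8; constraint 4: e + f = 8 — and the others hold by inspection.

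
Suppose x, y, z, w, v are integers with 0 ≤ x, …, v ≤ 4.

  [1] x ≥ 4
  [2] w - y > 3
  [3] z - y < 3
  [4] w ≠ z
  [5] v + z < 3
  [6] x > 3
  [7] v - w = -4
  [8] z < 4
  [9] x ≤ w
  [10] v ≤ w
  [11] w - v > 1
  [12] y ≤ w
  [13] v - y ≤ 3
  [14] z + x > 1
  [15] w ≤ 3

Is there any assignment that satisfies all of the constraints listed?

From constraint 6: x ≥ 4. From constraints 9 and 15: x ≤ w and w ≤ 3, so x ≤ 3. But 3 < 4, so no value of x works.

Unsatisfiable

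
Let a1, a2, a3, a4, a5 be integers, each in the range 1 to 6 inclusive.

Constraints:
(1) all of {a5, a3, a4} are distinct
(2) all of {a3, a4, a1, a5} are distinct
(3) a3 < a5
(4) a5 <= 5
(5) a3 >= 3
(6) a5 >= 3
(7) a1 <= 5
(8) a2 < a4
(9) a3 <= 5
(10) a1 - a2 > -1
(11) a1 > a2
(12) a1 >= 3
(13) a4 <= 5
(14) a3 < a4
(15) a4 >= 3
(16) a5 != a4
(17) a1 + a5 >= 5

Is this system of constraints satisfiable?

Unsatisfiable

Constraints 4, 5, 6, 7, 9, 12, 13, and 15 confine each of a3, a4, a1, a5 to the 3 values {3, …, 5}.
Constraint 2 requires all 4 of them to be distinct, but only 3 values are available — impossible by the pigeonhole principle.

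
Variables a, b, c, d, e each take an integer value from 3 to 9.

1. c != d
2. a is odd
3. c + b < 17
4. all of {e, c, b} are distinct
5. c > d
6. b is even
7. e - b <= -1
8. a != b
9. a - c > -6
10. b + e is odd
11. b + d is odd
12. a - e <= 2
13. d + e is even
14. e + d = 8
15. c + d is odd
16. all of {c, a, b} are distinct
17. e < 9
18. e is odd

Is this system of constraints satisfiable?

Satisfiable

One satisfying assignment is a = 3, b = 6, c = 8, d = 5, e = 3.
For the less obvious constraints — constraint 3: c + b = 14; constraint 7: e - b = -3; constraint 9: a - c = -5 — and the others hold by inspection.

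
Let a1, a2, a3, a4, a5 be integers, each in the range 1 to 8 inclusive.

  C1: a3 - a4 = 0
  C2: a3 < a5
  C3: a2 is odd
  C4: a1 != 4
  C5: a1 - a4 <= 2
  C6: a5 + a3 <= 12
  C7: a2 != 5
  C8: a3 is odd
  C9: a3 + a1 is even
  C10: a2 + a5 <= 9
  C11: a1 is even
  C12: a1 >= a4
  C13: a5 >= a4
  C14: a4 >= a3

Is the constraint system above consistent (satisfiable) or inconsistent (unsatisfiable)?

Constraint 8 makes a3 odd and constraint 11 makes a1 even, so a3 + a1 must be odd. Constraint 9 says a3 + a1 is even — contradiction.

Unsatisfiable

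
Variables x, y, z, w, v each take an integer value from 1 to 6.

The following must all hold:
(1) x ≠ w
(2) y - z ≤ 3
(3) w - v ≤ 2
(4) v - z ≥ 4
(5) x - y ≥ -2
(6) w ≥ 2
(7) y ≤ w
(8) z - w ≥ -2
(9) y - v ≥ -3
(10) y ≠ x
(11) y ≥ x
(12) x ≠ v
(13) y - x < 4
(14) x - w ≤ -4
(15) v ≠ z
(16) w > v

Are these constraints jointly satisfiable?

Constraints 4, 5, 8, 9, and 14 give y − v ≥ -3, v − z ≥ 4, z − w ≥ -2, w − x ≥ 4, x − y ≥ -2.
Adding all 5 inequalities: the left sides telescope to 0, and the right sides sum to (-3) + 4 + (-2) + 4 + (-2) = 1. So 0 ≥ 1, which is false.

Unsatisfiable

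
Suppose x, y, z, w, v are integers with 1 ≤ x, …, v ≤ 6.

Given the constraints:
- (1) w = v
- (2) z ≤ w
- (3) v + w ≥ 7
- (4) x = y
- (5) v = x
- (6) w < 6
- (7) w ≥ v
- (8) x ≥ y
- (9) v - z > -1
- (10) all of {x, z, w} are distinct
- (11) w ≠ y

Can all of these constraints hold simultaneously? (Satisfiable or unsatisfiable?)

Unsatisfiable

From constraints 1, 4, and 5, w = v = x = y, so w = y. But constraint 11 says w ≠ y. Contradiction.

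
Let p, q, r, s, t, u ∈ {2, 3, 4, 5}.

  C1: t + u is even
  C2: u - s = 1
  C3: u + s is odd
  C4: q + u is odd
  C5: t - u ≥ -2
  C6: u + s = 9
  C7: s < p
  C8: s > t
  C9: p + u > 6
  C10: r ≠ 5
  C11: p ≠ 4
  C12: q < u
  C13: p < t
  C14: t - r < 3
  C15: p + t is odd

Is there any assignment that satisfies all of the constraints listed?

Unsatisfiable

Constraints 7, 8, and 13 give s < p, p < t, t < s. Chaining: s < p < t < s, which forces s < s — impossible.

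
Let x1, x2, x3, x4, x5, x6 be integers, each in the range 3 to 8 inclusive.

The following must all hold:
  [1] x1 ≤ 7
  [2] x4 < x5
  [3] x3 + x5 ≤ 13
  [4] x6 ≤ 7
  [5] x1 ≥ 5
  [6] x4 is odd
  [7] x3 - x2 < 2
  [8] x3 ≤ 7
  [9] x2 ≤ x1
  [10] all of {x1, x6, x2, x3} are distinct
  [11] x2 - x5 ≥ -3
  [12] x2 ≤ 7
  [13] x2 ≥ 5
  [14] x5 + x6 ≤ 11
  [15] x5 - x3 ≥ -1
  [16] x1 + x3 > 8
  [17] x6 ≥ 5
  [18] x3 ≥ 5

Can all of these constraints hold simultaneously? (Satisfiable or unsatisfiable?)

Unsatisfiable

Constraints 1, 4, 5, 8, 12, 13, 17, and 18 confine each of x1, x6, x2, x3 to the 3 values {5, …, 7}.
Constraint 10 requires all 4 of them to be distinct, but only 3 values are available — impossible by the pigeonhole principle.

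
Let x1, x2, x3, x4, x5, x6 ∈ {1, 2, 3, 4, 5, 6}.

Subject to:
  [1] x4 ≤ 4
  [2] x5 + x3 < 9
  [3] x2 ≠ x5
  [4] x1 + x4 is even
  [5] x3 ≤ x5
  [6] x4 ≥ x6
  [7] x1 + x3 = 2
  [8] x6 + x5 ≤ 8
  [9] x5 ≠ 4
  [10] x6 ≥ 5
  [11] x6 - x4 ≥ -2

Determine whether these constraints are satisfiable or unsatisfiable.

Unsatisfiable

From constraints 6 and 10: x4 ≥ x6 and x6 ≥ 5, so x4 ≥ 5. From constraint 1: x4 ≤ 4. But 4 < 5, so no value of x4 works.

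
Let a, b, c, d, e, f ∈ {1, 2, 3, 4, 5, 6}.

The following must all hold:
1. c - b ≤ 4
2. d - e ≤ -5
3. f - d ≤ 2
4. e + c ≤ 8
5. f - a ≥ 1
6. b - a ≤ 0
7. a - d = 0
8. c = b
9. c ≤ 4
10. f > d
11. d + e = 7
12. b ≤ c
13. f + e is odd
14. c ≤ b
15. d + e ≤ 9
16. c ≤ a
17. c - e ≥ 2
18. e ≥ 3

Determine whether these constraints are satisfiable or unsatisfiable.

Unsatisfiable

Constraints 1, 2, 3, 5, 6, and 17 give d − f ≥ -2, f − a ≥ 1, a − b ≥ 0, b − c ≥ -4, c − e ≥ 2, e − d ≥ 5.
Adding all 6 inequalities: the left sides telescope to 0, and the right sides sum to (-2) + 1 + 0 + (-4) + 2 + 5 = 2. So 0 ≥ 2, which is false.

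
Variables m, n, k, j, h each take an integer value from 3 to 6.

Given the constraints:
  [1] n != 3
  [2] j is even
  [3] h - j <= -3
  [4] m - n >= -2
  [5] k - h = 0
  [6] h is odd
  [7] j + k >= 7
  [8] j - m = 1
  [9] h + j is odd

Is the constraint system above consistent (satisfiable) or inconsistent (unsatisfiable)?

Take m = 5, n = 4, k = 3, j = 6, h = 3. Then constraint 3: h - j = -3; constraint 4: m - n = 1; constraint 5: k - h = 0, and every other listed constraint is also met.

Satisfiable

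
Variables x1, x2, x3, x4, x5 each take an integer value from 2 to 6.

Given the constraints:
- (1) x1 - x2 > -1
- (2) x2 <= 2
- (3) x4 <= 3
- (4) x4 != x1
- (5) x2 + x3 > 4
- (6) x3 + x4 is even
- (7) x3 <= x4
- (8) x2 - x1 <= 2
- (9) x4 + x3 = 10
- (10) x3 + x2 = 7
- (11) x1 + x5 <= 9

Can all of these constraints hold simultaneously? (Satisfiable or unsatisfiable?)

From constraints 3 and 7: x3 ≤ x4 ≤ 3. From constraint 2: x2 ≤ 2. Hence x3 + x2 ≤ 5. But constraint 10 requires x3 + x2 = 7, and 7 > 5. Contradiction.

Unsatisfiable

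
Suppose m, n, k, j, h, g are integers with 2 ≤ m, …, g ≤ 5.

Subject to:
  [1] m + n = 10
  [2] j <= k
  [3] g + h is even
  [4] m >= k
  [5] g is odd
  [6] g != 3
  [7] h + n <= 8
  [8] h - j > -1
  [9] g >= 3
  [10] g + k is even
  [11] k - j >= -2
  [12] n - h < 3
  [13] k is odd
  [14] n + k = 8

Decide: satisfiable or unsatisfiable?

Satisfiable

The assignment m = 5, n = 5, k = 3, j = 3, h = 3, g = 5 works:
  constraint 1 holds since m + n = 10.
  constraint 7 holds since h + n = 8.
The rest check out directly.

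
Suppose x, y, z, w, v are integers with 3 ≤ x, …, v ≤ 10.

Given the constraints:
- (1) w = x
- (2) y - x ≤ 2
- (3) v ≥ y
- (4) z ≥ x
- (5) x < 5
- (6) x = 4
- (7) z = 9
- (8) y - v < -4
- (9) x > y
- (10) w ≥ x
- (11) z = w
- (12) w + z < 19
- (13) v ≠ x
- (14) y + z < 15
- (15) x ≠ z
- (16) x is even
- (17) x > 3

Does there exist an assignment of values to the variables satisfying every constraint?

Constraint 7 fixes z = 9 and constraint 6 fixes x = 4. Constraints 1 and 11 give z = w = x, so z = x. But 9 ≠ 4 — contradiction.

Unsatisfiable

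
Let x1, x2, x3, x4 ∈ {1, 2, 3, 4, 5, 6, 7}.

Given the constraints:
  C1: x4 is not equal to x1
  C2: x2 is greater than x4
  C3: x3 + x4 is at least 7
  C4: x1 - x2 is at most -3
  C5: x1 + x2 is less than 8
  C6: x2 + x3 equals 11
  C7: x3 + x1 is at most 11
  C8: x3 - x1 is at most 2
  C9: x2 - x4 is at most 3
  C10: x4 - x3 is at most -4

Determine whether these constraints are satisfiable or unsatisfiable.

Unsatisfiable

Constraints 4, 8, 9, and 10 give x4 − x2 ≥ -3, x2 − x1 ≥ 3, x1 − x3 ≥ -2, x3 − x4 ≥ 4.
Adding all 4 inequalities: the left sides telescope to 0, and the right sides sum to (-3) + 3 + (-2) + 4 = 2. So 0 ≥ 2, which is false.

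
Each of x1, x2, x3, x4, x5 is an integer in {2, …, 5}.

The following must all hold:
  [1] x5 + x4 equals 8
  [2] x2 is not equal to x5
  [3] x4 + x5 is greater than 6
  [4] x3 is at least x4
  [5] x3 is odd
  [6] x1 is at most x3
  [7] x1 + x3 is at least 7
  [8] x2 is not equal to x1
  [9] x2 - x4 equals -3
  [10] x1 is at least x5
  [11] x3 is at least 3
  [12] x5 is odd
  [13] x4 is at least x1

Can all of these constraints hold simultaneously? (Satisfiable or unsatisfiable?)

One satisfying assignment is x1 = 3, x2 = 2, x3 = 5, x4 = 5, x5 = 3.
For the less obvious constraints — constraint 1: x5 + x4 = 8; constraint 3: x4 + x5 = 8 — and the others hold by inspection.

Satisfiable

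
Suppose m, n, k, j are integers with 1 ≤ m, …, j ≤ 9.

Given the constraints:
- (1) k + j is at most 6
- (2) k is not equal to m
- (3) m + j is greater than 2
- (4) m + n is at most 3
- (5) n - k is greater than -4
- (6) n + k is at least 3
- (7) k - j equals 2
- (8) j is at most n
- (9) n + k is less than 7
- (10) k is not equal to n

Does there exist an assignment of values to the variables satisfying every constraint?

Satisfiable

One satisfying assignment is m = 2, n = 1, k = 3, j = 1.
For the less obvious constraints — constraint 1: k + j = 4; constraint 3: m + j = 3; constraint 4: m + n = 3 — and the others hold by inspection.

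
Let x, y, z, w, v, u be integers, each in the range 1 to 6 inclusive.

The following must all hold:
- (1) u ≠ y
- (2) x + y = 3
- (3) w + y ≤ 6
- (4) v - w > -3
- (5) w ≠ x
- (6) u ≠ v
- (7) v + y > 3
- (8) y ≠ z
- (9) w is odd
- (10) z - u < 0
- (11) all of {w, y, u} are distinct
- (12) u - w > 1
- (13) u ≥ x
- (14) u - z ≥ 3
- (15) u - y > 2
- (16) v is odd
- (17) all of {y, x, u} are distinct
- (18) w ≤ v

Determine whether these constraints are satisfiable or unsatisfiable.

Try x = 2, y = 1, z = 3, w = 3, v = 3, u = 6.
Check constraint 2: x + y = 3; constraint 3: w + y = 4. The remaining constraints are straightforward to verify.

Satisfiable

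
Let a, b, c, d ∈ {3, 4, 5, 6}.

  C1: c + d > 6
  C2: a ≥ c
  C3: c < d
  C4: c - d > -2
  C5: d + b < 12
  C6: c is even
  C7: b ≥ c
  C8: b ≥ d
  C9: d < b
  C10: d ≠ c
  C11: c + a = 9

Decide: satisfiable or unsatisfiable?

The assignment a = 5, b = 6, c = 4, d = 5 works:
  constraint 1 holds since c + d = 9.
  constraint 4 holds since c - d = -1.
The rest check out directly.

Satisfiable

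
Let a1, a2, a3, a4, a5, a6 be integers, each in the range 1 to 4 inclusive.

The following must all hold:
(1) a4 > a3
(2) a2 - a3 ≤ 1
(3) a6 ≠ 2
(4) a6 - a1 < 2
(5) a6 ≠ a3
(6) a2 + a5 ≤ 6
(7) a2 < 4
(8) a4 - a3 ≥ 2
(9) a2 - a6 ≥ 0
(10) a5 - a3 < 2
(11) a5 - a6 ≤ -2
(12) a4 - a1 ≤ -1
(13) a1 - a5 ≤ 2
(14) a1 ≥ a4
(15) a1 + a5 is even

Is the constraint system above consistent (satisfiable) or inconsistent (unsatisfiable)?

Constraints 2, 8, 9, 11, 12, and 13 give a5 − a1 ≥ -2, a1 − a4 ≥ 1, a4 − a3 ≥ 2, a3 − a2 ≥ -1, a2 − a6 ≥ 0, a6 − a5 ≥ 2.
Adding all 6 inequalities: the left sides telescope to 0, and the right sides sum to (-2) + 1 + 2 + (-1) + 0 + 2 = 2. So 0 ≥ 2, which is false.

Unsatisfiable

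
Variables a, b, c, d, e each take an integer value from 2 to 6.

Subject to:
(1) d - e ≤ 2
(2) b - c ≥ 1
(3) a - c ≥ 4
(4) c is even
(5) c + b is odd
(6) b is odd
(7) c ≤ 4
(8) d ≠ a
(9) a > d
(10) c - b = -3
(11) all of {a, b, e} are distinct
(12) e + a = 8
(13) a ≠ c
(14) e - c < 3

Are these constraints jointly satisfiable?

Satisfiable

The assignment a = 6, b = 5, c = 2, d = 2, e = 2 works:
  constraint 1 holds since d - e = 0.
  constraint 2 holds since b - c = 3.
  constraint 3 holds since a - c = 4.
The rest check out directly.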